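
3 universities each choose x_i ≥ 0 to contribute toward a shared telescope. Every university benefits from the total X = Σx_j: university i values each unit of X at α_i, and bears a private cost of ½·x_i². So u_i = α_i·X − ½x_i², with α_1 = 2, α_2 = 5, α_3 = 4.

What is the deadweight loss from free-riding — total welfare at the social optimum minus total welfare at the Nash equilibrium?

83

University i's FOC: ∂u_i/∂x_i = α_i − x_i = 0, so x_i* = α_i.
NE contributions = (2, 5, 4); X = 11.
W^NE = (Σα)·X − ½Σα_i² = 11² − ½·45 = 98.5.
Planner sets x_i = Σα_j = 11 for every i, so X^SO = 3·11 = 33.
W^SO = (Σα)·X^SO − ½·3·(Σα)² = (3/2)·11² = 181.5.
Deadweight loss = W^SO − W^NE = 83.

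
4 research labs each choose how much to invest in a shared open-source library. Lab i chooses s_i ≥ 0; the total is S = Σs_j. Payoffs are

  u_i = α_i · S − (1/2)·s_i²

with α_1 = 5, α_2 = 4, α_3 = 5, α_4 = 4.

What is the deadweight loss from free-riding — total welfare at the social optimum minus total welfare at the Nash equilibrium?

Lab i's FOC: ∂u_i/∂s_i = α_i − s_i = 0, so s_i* = α_i.
NE contributions = (5, 4, 5, 4); S = 18.
W^NE = (Σα)·S − ½Σα_i² = 18² − ½·82 = 283.
Planner sets s_i = Σα_j = 18 for every i, so S^SO = 4·18 = 72.
W^SO = (Σα)·S^SO − ½·4·(Σα)² = (4/2)·18² = 648.
Deadweight loss = W^SO − W^NE = 365.

365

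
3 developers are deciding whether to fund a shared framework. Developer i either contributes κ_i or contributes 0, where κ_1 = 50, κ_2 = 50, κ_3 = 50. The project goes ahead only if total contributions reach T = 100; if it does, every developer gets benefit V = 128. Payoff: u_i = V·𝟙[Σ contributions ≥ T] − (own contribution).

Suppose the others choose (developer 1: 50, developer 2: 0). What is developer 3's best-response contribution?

50

Others' total = 50. Contributing 50 brings total to 100 ≥ 100: gain V − κ_3 = 78.
Best response: 50.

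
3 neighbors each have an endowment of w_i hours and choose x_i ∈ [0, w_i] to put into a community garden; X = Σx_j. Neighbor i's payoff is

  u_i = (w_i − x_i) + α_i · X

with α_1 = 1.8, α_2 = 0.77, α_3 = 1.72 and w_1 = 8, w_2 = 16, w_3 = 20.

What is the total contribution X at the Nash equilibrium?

∂u_i/∂x_i = α_i − 1, so neighbor i contributes w_i if α_i > 1, else 0.
α_i > 1 for i ∈ {1, 3}; NE contributions (8, 0, 20), X = 28.

28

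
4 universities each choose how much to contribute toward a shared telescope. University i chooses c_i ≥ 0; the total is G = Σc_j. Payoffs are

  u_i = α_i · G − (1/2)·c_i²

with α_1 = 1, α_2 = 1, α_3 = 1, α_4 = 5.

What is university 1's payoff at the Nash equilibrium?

7.5

University i's FOC: ∂u_i/∂c_i = α_i − c_i = 0, so c_i* = α_i.
NE contributions = (1, 1, 1, 5); G = 8.
u_1 = α_1·G − ½·(c_1)² = 1·8 − ½·1² = 7.5.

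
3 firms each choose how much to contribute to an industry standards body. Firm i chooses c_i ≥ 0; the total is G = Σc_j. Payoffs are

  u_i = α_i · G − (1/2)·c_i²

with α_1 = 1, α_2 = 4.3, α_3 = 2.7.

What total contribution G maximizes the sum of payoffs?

Planner FOC: ∂(Σu_j)/∂c_i = (Σα_j) − c_i = 0, so c_i^SO = Σα_j = 8 for every i; G^SO = 24.

24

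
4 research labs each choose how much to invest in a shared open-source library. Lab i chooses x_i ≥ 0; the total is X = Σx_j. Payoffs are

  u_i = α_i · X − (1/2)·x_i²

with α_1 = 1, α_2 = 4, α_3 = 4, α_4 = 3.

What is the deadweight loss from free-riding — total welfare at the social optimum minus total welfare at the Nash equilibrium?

165

Lab i's FOC: ∂u_i/∂x_i = α_i − x_i = 0, so x_i* = α_i.
NE contributions = (1, 4, 4, 3); X = 12.
W^NE = (Σα)·X − ½Σα_i² = 12² − ½·42 = 123.
Planner sets x_i = Σα_j = 12 for every i, so X^SO = 4·12 = 48.
W^SO = (Σα)·X^SO − ½·4·(Σα)² = (4/2)·12² = 288.
Deadweight loss = W^SO − W^NE = 165.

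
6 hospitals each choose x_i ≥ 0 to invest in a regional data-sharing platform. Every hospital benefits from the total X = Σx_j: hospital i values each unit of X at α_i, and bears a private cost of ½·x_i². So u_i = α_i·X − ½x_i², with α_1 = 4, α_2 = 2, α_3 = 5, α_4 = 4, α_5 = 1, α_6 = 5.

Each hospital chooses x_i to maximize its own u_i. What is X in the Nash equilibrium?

21

Hospital i's FOC: ∂u_i/∂x_i = α_i − x_i = 0, so x_i* = α_i.
NE contributions = (4, 2, 5, 4, 1, 5); X = 21.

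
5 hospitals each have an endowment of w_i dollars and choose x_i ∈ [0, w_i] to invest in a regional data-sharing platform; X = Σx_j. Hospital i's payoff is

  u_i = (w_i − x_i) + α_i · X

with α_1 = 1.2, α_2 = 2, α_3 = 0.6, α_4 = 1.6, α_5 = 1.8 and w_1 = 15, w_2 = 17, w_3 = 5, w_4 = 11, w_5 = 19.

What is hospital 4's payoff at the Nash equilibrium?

∂u_i/∂x_i = α_i − 1, so hospital i contributes w_i if α_i > 1, else 0.
α_i > 1 for i ∈ {1, 2, 4, 5}; NE contributions (15, 17, 0, 11, 19), X = 62.
u_4 = (11 − 11) + 1.6·62 = 99.2.

99.2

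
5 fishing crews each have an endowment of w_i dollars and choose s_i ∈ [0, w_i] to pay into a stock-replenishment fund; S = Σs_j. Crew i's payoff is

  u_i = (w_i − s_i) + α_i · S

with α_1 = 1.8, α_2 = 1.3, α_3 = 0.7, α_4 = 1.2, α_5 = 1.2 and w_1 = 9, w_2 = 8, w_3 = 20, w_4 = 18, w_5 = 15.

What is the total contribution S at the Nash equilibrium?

50

∂u_i/∂s_i = α_i − 1, so crew i contributes w_i if α_i > 1, else 0.
α_i > 1 for i ∈ {1, 2, 4, 5}; NE contributions (9, 8, 0, 18, 15), S = 50.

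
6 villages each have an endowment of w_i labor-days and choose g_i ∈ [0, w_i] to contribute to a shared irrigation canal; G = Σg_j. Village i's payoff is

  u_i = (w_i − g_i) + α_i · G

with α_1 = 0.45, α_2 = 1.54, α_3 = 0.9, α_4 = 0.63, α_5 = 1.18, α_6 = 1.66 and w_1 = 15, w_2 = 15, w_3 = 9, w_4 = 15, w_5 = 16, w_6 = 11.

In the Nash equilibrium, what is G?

42

∂u_i/∂g_i = α_i − 1, so village i contributes w_i if α_i > 1, else 0.
α_i > 1 for i ∈ {2, 5, 6}; NE contributions (0, 15, 0, 0, 16, 11), G = 42.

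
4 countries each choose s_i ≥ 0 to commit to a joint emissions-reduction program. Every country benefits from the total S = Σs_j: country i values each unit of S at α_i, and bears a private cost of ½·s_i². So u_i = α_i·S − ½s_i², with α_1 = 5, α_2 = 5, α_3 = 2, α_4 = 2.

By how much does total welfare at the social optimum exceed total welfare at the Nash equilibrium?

Country i's FOC: ∂u_i/∂s_i = α_i − s_i = 0, so s_i* = α_i.
NE contributions = (5, 5, 2, 2); S = 14.
W^NE = (Σα)·S − ½Σα_i² = 14² − ½·58 = 167.
Planner sets s_i = Σα_j = 14 for every i, so S^SO = 4·14 = 56.
W^SO = (Σα)·S^SO − ½·4·(Σα)² = (4/2)·14² = 392.
Deadweight loss = W^SO − W^NE = 225.

225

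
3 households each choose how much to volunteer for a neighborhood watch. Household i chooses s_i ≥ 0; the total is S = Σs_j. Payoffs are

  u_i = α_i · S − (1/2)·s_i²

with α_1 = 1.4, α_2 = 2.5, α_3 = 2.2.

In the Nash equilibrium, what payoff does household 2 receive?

Household i's FOC: ∂u_i/∂s_i = α_i − s_i = 0, so s_i* = α_i.
NE contributions = (1.4, 2.5, 2.2); S = 6.1.
u_2 = α_2·S − ½·(s_2)² = 2.5·6.1 − ½·2.5² = 12.125.

12.125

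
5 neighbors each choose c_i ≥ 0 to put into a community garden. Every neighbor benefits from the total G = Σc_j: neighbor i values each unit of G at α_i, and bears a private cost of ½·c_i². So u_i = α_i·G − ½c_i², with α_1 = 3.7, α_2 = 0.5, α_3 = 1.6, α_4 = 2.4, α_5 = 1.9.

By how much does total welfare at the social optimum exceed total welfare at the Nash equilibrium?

Neighbor i's FOC: ∂u_i/∂c_i = α_i − c_i = 0, so c_i* = α_i.
NE contributions = (3.7, 0.5, 1.6, 2.4, 1.9); G = 10.1.
W^NE = (Σα)·G − ½Σα_i² = 10.1² − ½·25.87 = 89.075.
Planner sets c_i = Σα_j = 10.1 for every i, so G^SO = 5·10.1 = 50.5.
W^SO = (Σα)·G^SO − ½·5·(Σα)² = (5/2)·10.1² = 255.025.
Deadweight loss = W^SO − W^NE = 165.95.

165.95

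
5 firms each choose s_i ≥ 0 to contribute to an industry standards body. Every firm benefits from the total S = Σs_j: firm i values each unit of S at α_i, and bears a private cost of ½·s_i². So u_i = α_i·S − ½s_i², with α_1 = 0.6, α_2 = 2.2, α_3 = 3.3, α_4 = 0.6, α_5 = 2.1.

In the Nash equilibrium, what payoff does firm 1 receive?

5.1

Firm i's FOC: ∂u_i/∂s_i = α_i − s_i = 0, so s_i* = α_i.
NE contributions = (0.6, 2.2, 3.3, 0.6, 2.1); S = 8.8.
u_1 = α_1·S − ½·(s_1)² = 0.6·8.8 − ½·0.6² = 5.1.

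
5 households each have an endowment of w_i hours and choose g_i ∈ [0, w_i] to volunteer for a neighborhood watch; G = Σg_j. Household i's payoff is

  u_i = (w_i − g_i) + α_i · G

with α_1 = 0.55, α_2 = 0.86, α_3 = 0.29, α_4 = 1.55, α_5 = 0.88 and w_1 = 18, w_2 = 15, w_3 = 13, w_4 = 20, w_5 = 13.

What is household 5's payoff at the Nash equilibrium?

30.6

∂u_i/∂g_i = α_i − 1, so household i contributes w_i if α_i > 1, else 0.
α_i > 1 for i ∈ {4}; NE contributions (0, 0, 0, 20, 0), G = 20.
u_5 = (13 − 0) + 0.88·20 = 30.6.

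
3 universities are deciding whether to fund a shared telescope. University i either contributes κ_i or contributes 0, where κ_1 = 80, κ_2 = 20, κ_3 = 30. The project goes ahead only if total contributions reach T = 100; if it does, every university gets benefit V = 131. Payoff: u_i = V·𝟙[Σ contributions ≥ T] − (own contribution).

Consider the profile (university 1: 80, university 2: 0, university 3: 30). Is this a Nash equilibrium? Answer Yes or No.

Yes

Total = 110 ≥ 100: provided.
University 1 (pledges 80, payoff 51): dropping to 0 → total 30, payoff 0. No gain.
University 2 (pledges 0, payoff 131): pledging 20 → total 130, payoff 111. No gain.
University 3 (pledges 30, payoff 101): dropping to 0 → total 80, payoff 0. No gain.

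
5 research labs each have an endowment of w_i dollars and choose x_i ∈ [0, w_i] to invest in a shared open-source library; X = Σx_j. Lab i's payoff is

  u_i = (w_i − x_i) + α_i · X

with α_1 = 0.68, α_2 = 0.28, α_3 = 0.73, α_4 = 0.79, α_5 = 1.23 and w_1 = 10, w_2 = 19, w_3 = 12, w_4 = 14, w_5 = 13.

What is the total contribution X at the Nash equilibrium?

13

∂u_i/∂x_i = α_i − 1, so lab i contributes w_i if α_i > 1, else 0.
α_i > 1 for i ∈ {5}; NE contributions (0, 0, 0, 0, 13), X = 13.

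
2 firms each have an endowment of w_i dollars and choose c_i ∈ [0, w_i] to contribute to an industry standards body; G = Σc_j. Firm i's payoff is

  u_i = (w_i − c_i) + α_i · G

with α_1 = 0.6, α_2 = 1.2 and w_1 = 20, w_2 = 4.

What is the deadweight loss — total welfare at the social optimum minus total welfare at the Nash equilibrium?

16

∂u_i/∂c_i = α_i − 1, so firm i contributes w_i if α_i > 1, else 0.
α_i > 1 for i ∈ {2}; NE contributions (0, 4), G = 4.
W^NE = Σw_i − G^NE + (Σα_i)·G^NE = 24 + 0.8·4 = 27.2.
Planner: ∂(Σu_j)/∂c_i = Σα_j − 1 = 0.8 > 0, so everyone contributes w_i; G^SO = 24, W^SO = 24 + 0.8·24 = 43.2.
Deadweight loss = 16.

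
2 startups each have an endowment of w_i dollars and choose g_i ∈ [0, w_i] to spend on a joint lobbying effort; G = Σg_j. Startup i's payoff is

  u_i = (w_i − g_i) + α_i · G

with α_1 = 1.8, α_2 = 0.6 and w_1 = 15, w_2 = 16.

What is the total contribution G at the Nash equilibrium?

15

∂u_i/∂g_i = α_i − 1, so startup i contributes w_i if α_i > 1, else 0.
α_i > 1 for i ∈ {1}; NE contributions (15, 0), G = 15.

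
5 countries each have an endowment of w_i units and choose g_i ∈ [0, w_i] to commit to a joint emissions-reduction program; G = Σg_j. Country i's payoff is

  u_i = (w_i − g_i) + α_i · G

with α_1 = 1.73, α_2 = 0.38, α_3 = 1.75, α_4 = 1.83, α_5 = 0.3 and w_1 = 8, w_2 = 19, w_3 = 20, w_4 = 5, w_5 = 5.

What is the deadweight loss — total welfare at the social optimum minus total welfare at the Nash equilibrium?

119.76

∂u_i/∂g_i = α_i − 1, so country i contributes w_i if α_i > 1, else 0.
α_i > 1 for i ∈ {1, 3, 4}; NE contributions (8, 0, 20, 5, 0), G = 33.
W^NE = Σw_i − G^NE + (Σα_i)·G^NE = 57 + 4.99·33 = 221.67.
Planner: ∂(Σu_j)/∂g_i = Σα_j − 1 = 4.99 > 0, so everyone contributes w_i; G^SO = 57, W^SO = 57 + 4.99·57 = 341.43.
Deadweight loss = 119.76.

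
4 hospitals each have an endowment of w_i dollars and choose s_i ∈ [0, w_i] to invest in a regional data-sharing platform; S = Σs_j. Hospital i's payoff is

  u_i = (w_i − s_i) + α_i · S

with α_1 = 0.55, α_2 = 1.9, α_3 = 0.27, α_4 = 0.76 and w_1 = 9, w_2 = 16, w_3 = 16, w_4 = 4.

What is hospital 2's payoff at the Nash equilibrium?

∂u_i/∂s_i = α_i − 1, so hospital i contributes w_i if α_i > 1, else 0.
α_i > 1 for i ∈ {2}; NE contributions (0, 16, 0, 0), S = 16.
u_2 = (16 − 16) + 1.9·16 = 30.4.

30.4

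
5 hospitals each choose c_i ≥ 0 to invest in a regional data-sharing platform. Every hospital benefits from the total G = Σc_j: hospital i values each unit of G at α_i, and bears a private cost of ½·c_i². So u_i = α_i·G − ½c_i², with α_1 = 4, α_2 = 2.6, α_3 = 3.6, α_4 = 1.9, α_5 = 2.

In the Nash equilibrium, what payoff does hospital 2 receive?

33.28

Hospital i's FOC: ∂u_i/∂c_i = α_i − c_i = 0, so c_i* = α_i.
NE contributions = (4, 2.6, 3.6, 1.9, 2); G = 14.1.
u_2 = α_2·G − ½·(c_2)² = 2.6·14.1 − ½·2.6² = 33.28.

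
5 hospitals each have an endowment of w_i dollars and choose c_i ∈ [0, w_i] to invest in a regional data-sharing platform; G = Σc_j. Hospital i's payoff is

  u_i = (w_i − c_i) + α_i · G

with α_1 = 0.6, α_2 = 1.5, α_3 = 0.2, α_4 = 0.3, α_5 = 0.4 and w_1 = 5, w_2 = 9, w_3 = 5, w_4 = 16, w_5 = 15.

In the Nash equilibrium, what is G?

9

∂u_i/∂c_i = α_i − 1, so hospital i contributes w_i if α_i > 1, else 0.
α_i > 1 for i ∈ {2}; NE contributions (0, 9, 0, 0, 0), G = 9.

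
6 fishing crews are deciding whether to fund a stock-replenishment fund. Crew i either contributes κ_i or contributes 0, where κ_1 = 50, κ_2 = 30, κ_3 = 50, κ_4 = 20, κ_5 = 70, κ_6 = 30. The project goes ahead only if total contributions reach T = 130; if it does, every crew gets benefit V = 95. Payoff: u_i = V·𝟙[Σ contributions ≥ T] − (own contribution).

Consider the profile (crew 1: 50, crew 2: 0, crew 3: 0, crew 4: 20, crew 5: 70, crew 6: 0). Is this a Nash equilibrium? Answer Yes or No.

Total = 140 ≥ 130: provided.
Crew 1 (pledges 50, payoff 45): dropping to 0 → total 90, payoff 0. No gain.
Crew 2 (pledges 0, payoff 95): pledging 30 → total 170, payoff 65. No gain.
Crew 3 (pledges 0, payoff 95): pledging 50 → total 190, payoff 45. No gain.
Crew 4 (pledges 20, payoff 75): dropping to 0 → total 120, payoff 0. No gain.
Crew 5 (pledges 70, payoff 25): dropping to 0 → total 70, payoff 0. No gain.
Crew 6 (pledges 0, payoff 95): pledging 30 → total 170, payoff 65. No gain.

Yes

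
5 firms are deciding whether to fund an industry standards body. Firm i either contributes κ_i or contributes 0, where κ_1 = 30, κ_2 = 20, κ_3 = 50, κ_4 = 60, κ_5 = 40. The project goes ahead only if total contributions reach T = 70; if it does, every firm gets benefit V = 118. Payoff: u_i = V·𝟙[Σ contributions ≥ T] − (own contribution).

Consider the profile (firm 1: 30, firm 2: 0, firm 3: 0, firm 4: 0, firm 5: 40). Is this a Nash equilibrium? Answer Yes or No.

Total = 70 ≥ 70: provided.
Firm 1 (pledges 30, payoff 88): dropping to 0 → total 40, payoff 0. No gain.
Firm 2 (pledges 0, payoff 118): pledging 20 → total 90, payoff 98. No gain.
Firm 3 (pledges 0, payoff 118): pledging 50 → total 120, payoff 68. No gain.
Firm 4 (pledges 0, payoff 118): pledging 60 → total 130, payoff 58. No gain.
Firm 5 (pledges 40, payoff 78): dropping to 0 → total 30, payoff 0. No gain.

Yes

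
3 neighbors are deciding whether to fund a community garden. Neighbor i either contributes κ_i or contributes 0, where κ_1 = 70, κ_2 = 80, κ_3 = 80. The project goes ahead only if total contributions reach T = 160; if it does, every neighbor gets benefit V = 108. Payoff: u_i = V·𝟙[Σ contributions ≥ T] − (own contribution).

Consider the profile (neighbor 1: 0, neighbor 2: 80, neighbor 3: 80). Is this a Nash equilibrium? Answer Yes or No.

Total = 160 ≥ 160: provided.
Neighbor 1 (pledges 0, payoff 108): pledging 70 → total 230, payoff 38. No gain.
Neighbor 2 (pledges 80, payoff 28): dropping to 0 → total 80, payoff 0. No gain.
Neighbor 3 (pledges 80, payoff 28): dropping to 0 → total 80, payoff 0. No gain.

Yes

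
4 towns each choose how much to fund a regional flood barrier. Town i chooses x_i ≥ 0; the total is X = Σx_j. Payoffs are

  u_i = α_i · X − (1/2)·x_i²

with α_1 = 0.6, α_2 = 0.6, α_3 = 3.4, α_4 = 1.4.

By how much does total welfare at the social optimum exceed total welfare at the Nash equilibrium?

43.12

Town i's FOC: ∂u_i/∂x_i = α_i − x_i = 0, so x_i* = α_i.
NE contributions = (0.6, 0.6, 3.4, 1.4); X = 6.
W^NE = (Σα)·X − ½Σα_i² = 6² − ½·14.24 = 28.88.
Planner sets x_i = Σα_j = 6 for every i, so X^SO = 4·6 = 24.
W^SO = (Σα)·X^SO − ½·4·(Σα)² = (4/2)·6² = 72.
Deadweight loss = W^SO − W^NE = 43.12.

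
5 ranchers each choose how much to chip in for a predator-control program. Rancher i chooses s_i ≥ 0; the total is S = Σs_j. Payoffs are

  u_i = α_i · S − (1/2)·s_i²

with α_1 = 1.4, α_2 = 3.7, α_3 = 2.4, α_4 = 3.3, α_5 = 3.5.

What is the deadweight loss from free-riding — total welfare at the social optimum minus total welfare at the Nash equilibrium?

329.01

Rancher i's FOC: ∂u_i/∂s_i = α_i − s_i = 0, so s_i* = α_i.
NE contributions = (1.4, 3.7, 2.4, 3.3, 3.5); S = 14.3.
W^NE = (Σα)·S − ½Σα_i² = 14.3² − ½·44.55 = 182.215.
Planner sets s_i = Σα_j = 14.3 for every i, so S^SO = 5·14.3 = 71.5.
W^SO = (Σα)·S^SO − ½·5·(Σα)² = (5/2)·14.3² = 511.225.
Deadweight loss = W^SO − W^NE = 329.01.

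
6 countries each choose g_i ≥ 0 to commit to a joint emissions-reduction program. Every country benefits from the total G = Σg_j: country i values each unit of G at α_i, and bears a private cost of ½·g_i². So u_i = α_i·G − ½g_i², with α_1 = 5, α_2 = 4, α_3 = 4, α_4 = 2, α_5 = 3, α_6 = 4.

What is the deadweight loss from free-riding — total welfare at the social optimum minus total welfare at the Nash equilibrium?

Country i's FOC: ∂u_i/∂g_i = α_i − g_i = 0, so g_i* = α_i.
NE contributions = (5, 4, 4, 2, 3, 4); G = 22.
W^NE = (Σα)·G − ½Σα_i² = 22² − ½·86 = 441.
Planner sets g_i = Σα_j = 22 for every i, so G^SO = 6·22 = 132.
W^SO = (Σα)·G^SO − ½·6·(Σα)² = (6/2)·22² = 1452.
Deadweight loss = W^SO − W^NE = 1011.

1011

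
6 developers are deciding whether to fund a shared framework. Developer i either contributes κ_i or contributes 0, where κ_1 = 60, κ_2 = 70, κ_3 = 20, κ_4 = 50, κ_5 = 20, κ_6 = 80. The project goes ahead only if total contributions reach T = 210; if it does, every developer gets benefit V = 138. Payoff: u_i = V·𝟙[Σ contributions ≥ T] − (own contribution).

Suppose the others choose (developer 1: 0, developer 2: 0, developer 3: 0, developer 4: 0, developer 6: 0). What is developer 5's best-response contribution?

Others' total = 0. Even contributing 20 gives 20 < 210: no benefit either way.
Best response: 0.

0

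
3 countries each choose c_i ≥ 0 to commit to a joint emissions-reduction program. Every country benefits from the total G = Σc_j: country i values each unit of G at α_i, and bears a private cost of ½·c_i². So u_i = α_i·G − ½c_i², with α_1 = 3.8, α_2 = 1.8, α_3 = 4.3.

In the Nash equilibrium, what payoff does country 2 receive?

Country i's FOC: ∂u_i/∂c_i = α_i − c_i = 0, so c_i* = α_i.
NE contributions = (3.8, 1.8, 4.3); G = 9.9.
u_2 = α_2·G − ½·(c_2)² = 1.8·9.9 − ½·1.8² = 16.2.

16.2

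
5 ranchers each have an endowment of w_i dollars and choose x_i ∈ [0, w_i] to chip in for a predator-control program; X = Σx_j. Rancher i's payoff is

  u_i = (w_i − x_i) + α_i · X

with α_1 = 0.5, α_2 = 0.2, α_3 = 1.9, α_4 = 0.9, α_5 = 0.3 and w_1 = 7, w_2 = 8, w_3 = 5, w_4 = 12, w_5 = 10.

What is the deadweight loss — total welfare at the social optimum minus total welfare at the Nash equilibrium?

103.6

∂u_i/∂x_i = α_i − 1, so rancher i contributes w_i if α_i > 1, else 0.
α_i > 1 for i ∈ {3}; NE contributions (0, 0, 5, 0, 0), X = 5.
W^NE = Σw_i − X^NE + (Σα_i)·X^NE = 42 + 2.8·5 = 56.
Planner: ∂(Σu_j)/∂x_i = Σα_j − 1 = 2.8 > 0, so everyone contributes w_i; X^SO = 42, W^SO = 42 + 2.8·42 = 159.6.
Deadweight loss = 103.6.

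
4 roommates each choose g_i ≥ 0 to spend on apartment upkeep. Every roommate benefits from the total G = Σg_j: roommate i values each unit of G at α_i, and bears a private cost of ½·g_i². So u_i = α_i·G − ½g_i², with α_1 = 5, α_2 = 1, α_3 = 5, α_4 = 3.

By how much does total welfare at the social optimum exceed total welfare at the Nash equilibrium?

Roommate i's FOC: ∂u_i/∂g_i = α_i − g_i = 0, so g_i* = α_i.
NE contributions = (5, 1, 5, 3); G = 14.
W^NE = (Σα)·G − ½Σα_i² = 14² − ½·60 = 166.
Planner sets g_i = Σα_j = 14 for every i, so G^SO = 4·14 = 56.
W^SO = (Σα)·G^SO − ½·4·(Σα)² = (4/2)·14² = 392.
Deadweight loss = W^SO − W^NE = 226.

226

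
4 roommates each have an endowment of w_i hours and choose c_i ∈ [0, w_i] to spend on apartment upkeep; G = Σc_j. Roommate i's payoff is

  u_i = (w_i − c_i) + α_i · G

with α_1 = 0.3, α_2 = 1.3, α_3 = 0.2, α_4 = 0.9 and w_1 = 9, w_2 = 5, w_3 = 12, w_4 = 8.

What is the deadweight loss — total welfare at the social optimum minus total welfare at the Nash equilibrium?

∂u_i/∂c_i = α_i − 1, so roommate i contributes w_i if α_i > 1, else 0.
α_i > 1 for i ∈ {2}; NE contributions (0, 5, 0, 0), G = 5.
W^NE = Σw_i − G^NE + (Σα_i)·G^NE = 34 + 1.7·5 = 42.5.
Planner: ∂(Σu_j)/∂c_i = Σα_j − 1 = 1.7 > 0, so everyone contributes w_i; G^SO = 34, W^SO = 34 + 1.7·34 = 91.8.
Deadweight loss = 49.3.

49.3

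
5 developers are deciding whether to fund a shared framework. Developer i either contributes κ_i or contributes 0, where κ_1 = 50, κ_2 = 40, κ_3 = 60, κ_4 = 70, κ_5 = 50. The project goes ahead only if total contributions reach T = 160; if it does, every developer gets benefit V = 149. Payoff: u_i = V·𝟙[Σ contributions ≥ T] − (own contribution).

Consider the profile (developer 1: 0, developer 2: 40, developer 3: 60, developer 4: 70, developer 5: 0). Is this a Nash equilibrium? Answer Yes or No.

Yes

Total = 170 ≥ 160: provided.
Developer 1 (pledges 0, payoff 149): pledging 50 → total 220, payoff 99. No gain.
Developer 2 (pledges 40, payoff 109): dropping to 0 → total 130, payoff 0. No gain.
Developer 3 (pledges 60, payoff 89): dropping to 0 → total 110, payoff 0. No gain.
Developer 4 (pledges 70, payoff 79): dropping to 0 → total 100, payoff 0. No gain.
Developer 5 (pledges 0, payoff 149): pledging 50 → total 220, payoff 99. No gain.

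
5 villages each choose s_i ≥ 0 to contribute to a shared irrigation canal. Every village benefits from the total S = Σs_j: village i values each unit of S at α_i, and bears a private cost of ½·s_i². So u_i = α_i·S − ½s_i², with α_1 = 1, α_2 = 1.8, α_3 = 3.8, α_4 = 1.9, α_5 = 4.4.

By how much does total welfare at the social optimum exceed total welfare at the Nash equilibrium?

Village i's FOC: ∂u_i/∂s_i = α_i − s_i = 0, so s_i* = α_i.
NE contributions = (1, 1.8, 3.8, 1.9, 4.4); S = 12.9.
W^NE = (Σα)·S − ½Σα_i² = 12.9² − ½·41.65 = 145.585.
Planner sets s_i = Σα_j = 12.9 for every i, so S^SO = 5·12.9 = 64.5.
W^SO = (Σα)·S^SO − ½·5·(Σα)² = (5/2)·12.9² = 416.025.
Deadweight loss = W^SO − W^NE = 270.44.

270.44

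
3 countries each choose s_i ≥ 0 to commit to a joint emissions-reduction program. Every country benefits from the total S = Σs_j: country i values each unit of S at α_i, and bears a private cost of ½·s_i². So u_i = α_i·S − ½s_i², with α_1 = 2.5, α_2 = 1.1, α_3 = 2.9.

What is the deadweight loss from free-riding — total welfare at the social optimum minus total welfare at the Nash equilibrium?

29.06

Country i's FOC: ∂u_i/∂s_i = α_i − s_i = 0, so s_i* = α_i.
NE contributions = (2.5, 1.1, 2.9); S = 6.5.
W^NE = (Σα)·S − ½Σα_i² = 6.5² − ½·15.87 = 34.315.
Planner sets s_i = Σα_j = 6.5 for every i, so S^SO = 3·6.5 = 19.5.
W^SO = (Σα)·S^SO − ½·3·(Σα)² = (3/2)·6.5² = 63.375.
Deadweight loss = W^SO − W^NE = 29.06.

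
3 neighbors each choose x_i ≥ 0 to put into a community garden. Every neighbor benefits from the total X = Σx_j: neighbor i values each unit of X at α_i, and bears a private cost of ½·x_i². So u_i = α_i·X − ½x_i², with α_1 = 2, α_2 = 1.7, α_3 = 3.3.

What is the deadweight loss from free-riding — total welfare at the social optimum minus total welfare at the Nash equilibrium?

33.39

Neighbor i's FOC: ∂u_i/∂x_i = α_i − x_i = 0, so x_i* = α_i.
NE contributions = (2, 1.7, 3.3); X = 7.
W^NE = (Σα)·X − ½Σα_i² = 7² − ½·17.78 = 40.11.
Planner sets x_i = Σα_j = 7 for every i, so X^SO = 3·7 = 21.
W^SO = (Σα)·X^SO − ½·3·(Σα)² = (3/2)·7² = 73.5.
Deadweight loss = W^SO − W^NE = 33.39.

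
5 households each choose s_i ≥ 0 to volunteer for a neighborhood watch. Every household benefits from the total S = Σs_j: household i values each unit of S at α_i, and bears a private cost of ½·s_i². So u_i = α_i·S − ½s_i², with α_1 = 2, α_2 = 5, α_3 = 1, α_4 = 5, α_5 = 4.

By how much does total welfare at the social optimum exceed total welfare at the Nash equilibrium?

469

Household i's FOC: ∂u_i/∂s_i = α_i − s_i = 0, so s_i* = α_i.
NE contributions = (2, 5, 1, 5, 4); S = 17.
W^NE = (Σα)·S − ½Σα_i² = 17² − ½·71 = 253.5.
Planner sets s_i = Σα_j = 17 for every i, so S^SO = 5·17 = 85.
W^SO = (Σα)·S^SO − ½·5·(Σα)² = (5/2)·17² = 722.5.
Deadweight loss = W^SO − W^NE = 469.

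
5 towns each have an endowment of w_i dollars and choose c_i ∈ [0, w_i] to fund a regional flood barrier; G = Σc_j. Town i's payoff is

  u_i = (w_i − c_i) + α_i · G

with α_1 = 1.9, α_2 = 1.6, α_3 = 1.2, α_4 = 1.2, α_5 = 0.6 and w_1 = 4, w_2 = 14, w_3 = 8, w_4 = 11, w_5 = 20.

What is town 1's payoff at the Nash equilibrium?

∂u_i/∂c_i = α_i − 1, so town i contributes w_i if α_i > 1, else 0.
α_i > 1 for i ∈ {1, 2, 3, 4}; NE contributions (4, 14, 8, 11, 0), G = 37.
u_1 = (4 − 4) + 1.9·37 = 70.3.

70.3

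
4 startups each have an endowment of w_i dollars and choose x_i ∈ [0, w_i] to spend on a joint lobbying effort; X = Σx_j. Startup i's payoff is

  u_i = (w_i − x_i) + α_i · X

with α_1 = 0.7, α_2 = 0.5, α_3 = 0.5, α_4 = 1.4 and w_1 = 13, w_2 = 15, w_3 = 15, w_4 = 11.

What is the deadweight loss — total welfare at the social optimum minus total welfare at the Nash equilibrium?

∂u_i/∂x_i = α_i − 1, so startup i contributes w_i if α_i > 1, else 0.
α_i > 1 for i ∈ {4}; NE contributions (0, 0, 0, 11), X = 11.
W^NE = Σw_i − X^NE + (Σα_i)·X^NE = 54 + 2.1·11 = 77.1.
Planner: ∂(Σu_j)/∂x_i = Σα_j − 1 = 2.1 > 0, so everyone contributes w_i; X^SO = 54, W^SO = 54 + 2.1·54 = 167.4.
Deadweight loss = 90.3.

90.3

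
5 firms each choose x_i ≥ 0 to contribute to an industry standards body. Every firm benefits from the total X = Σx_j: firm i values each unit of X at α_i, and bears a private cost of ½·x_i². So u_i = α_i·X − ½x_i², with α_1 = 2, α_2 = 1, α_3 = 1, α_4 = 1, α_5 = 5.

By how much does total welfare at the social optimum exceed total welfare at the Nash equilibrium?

166

Firm i's FOC: ∂u_i/∂x_i = α_i − x_i = 0, so x_i* = α_i.
NE contributions = (2, 1, 1, 1, 5); X = 10.
W^NE = (Σα)·X − ½Σα_i² = 10² − ½·32 = 84.
Planner sets x_i = Σα_j = 10 for every i, so X^SO = 5·10 = 50.
W^SO = (Σα)·X^SO − ½·5·(Σα)² = (5/2)·10² = 250.
Deadweight loss = W^SO − W^NE = 166.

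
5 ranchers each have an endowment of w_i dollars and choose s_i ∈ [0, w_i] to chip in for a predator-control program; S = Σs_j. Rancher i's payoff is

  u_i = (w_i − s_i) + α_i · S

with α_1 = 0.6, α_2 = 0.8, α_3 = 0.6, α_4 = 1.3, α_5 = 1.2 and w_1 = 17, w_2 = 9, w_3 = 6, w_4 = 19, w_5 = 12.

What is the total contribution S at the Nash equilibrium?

31

∂u_i/∂s_i = α_i − 1, so rancher i contributes w_i if α_i > 1, else 0.
α_i > 1 for i ∈ {4, 5}; NE contributions (0, 0, 0, 19, 12), S = 31.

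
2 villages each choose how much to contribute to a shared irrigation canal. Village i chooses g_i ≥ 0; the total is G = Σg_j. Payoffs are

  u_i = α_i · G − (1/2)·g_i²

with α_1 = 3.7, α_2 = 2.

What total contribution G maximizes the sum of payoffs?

Planner FOC: ∂(Σu_j)/∂g_i = (Σα_j) − g_i = 0, so g_i^SO = Σα_j = 5.7 for every i; G^SO = 11.4.

11.4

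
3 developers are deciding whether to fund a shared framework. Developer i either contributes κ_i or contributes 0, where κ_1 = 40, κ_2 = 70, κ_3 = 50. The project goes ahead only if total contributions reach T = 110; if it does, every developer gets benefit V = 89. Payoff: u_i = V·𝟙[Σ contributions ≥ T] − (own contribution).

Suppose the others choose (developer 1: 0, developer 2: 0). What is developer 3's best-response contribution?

0

Others' total = 0. Even contributing 50 gives 50 < 110: no benefit either way.
Best response: 0.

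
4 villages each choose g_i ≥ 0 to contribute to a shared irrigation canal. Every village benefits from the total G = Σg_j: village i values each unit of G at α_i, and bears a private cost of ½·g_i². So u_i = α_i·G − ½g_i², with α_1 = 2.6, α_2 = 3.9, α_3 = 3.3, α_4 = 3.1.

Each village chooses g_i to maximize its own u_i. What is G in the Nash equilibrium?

12.9

Village i's FOC: ∂u_i/∂g_i = α_i − g_i = 0, so g_i* = α_i.
NE contributions = (2.6, 3.9, 3.3, 3.1); G = 12.9.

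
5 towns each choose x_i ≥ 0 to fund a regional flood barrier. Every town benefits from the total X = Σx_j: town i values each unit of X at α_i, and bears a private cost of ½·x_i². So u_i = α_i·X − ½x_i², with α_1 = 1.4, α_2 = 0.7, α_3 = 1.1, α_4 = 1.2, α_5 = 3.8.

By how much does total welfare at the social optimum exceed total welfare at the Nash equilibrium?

Town i's FOC: ∂u_i/∂x_i = α_i − x_i = 0, so x_i* = α_i.
NE contributions = (1.4, 0.7, 1.1, 1.2, 3.8); X = 8.2.
W^NE = (Σα)·X − ½Σα_i² = 8.2² − ½·19.54 = 57.47.
Planner sets x_i = Σα_j = 8.2 for every i, so X^SO = 5·8.2 = 41.
W^SO = (Σα)·X^SO − ½·5·(Σα)² = (5/2)·8.2² = 168.1.
Deadweight loss = W^SO − W^NE = 110.63.

110.63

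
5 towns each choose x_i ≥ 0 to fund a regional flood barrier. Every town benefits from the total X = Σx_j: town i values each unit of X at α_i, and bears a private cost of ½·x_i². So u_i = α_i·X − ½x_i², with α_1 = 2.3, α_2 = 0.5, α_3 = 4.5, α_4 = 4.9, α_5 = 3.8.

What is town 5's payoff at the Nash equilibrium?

Town i's FOC: ∂u_i/∂x_i = α_i − x_i = 0, so x_i* = α_i.
NE contributions = (2.3, 0.5, 4.5, 4.9, 3.8); X = 16.
u_5 = α_5·X − ½·(x_5)² = 3.8·16 − ½·3.8² = 53.58.

53.58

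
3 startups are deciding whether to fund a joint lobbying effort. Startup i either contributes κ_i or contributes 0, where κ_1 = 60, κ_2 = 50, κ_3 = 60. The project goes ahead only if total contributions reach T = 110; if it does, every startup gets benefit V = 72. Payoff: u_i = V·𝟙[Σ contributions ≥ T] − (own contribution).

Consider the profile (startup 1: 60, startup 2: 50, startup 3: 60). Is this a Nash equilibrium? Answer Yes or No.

No

Total = 170 ≥ 110: provided.
Startup 1 (pledges 60, payoff 12): dropping to 0 → total 110, payoff 72. Profitable deviation.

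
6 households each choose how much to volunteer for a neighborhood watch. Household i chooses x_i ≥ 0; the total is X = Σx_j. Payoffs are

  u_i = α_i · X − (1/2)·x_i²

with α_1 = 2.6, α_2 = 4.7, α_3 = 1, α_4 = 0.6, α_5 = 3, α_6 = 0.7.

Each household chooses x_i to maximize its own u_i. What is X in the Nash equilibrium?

12.6

Household i's FOC: ∂u_i/∂x_i = α_i − x_i = 0, so x_i* = α_i.
NE contributions = (2.6, 4.7, 1, 0.6, 3, 0.7); X = 12.6.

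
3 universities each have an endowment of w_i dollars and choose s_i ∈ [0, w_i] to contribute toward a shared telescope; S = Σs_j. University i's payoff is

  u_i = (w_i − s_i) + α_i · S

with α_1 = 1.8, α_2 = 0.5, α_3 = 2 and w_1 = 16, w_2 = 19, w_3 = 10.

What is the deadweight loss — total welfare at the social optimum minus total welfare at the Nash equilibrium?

∂u_i/∂s_i = α_i − 1, so university i contributes w_i if α_i > 1, else 0.
α_i > 1 for i ∈ {1, 3}; NE contributions (16, 0, 10), S = 26.
W^NE = Σw_i − S^NE + (Σα_i)·S^NE = 45 + 3.3·26 = 130.8.
Planner: ∂(Σu_j)/∂s_i = Σα_j − 1 = 3.3 > 0, so everyone contributes w_i; S^SO = 45, W^SO = 45 + 3.3·45 = 193.5.
Deadweight loss = 62.7.

62.7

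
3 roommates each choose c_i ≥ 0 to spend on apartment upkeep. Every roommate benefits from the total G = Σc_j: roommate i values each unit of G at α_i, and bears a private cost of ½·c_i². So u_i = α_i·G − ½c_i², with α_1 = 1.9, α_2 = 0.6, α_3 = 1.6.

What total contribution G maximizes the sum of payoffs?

Planner FOC: ∂(Σu_j)/∂c_i = (Σα_j) − c_i = 0, so c_i^SO = Σα_j = 4.1 for every i; G^SO = 12.3.

12.3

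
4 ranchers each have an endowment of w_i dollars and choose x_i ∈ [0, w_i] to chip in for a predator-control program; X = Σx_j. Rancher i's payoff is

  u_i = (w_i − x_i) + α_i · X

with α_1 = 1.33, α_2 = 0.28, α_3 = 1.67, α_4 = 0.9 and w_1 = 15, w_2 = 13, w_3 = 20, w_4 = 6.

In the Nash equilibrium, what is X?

∂u_i/∂x_i = α_i − 1, so rancher i contributes w_i if α_i > 1, else 0.
α_i > 1 for i ∈ {1, 3}; NE contributions (15, 0, 20, 0), X = 35.

35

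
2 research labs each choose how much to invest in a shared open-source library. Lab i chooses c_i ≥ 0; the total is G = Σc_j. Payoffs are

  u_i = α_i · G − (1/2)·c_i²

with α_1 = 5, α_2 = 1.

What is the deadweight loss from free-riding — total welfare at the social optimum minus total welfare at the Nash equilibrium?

13

Lab i's FOC: ∂u_i/∂c_i = α_i − c_i = 0, so c_i* = α_i.
NE contributions = (5, 1); G = 6.
W^NE = (Σα)·G − ½Σα_i² = 6² − ½·26 = 23.
Planner sets c_i = Σα_j = 6 for every i, so G^SO = 2·6 = 12.
W^SO = (Σα)·G^SO − ½·2·(Σα)² = (2/2)·6² = 36.
Deadweight loss = W^SO − W^NE = 13.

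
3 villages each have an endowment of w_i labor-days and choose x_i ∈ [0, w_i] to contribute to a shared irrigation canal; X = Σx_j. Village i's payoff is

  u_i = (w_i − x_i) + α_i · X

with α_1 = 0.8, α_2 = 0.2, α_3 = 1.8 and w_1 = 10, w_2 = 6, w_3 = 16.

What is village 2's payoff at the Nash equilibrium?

∂u_i/∂x_i = α_i − 1, so village i contributes w_i if α_i > 1, else 0.
α_i > 1 for i ∈ {3}; NE contributions (0, 0, 16), X = 16.
u_2 = (6 − 0) + 0.2·16 = 9.2.

9.2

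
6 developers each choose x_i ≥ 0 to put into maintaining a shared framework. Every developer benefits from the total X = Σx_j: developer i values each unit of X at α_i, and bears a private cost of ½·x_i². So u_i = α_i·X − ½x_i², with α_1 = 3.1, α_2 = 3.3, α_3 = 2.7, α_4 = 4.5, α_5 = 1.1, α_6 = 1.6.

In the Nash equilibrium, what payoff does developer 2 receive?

48.345

Developer i's FOC: ∂u_i/∂x_i = α_i − x_i = 0, so x_i* = α_i.
NE contributions = (3.1, 3.3, 2.7, 4.5, 1.1, 1.6); X = 16.3.
u_2 = α_2·X − ½·(x_2)² = 3.3·16.3 − ½·3.3² = 48.345.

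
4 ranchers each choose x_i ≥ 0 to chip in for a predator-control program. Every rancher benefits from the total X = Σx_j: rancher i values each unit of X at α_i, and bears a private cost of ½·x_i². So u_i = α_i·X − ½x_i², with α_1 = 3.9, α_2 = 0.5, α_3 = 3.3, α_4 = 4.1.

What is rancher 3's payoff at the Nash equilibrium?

Rancher i's FOC: ∂u_i/∂x_i = α_i − x_i = 0, so x_i* = α_i.
NE contributions = (3.9, 0.5, 3.3, 4.1); X = 11.8.
u_3 = α_3·X − ½·(x_3)² = 3.3·11.8 − ½·3.3² = 33.495.

33.495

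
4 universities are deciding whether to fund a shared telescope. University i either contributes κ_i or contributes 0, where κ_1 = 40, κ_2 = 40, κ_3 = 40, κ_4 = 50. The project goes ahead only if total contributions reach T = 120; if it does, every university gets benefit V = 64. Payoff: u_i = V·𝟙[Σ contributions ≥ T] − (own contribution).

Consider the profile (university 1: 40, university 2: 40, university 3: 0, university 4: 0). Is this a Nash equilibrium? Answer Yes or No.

Total = 80 < 120: not provided.
University 1 (pledges 40, payoff -40): dropping to 0 → total 40, payoff 0. Profitable deviation.

No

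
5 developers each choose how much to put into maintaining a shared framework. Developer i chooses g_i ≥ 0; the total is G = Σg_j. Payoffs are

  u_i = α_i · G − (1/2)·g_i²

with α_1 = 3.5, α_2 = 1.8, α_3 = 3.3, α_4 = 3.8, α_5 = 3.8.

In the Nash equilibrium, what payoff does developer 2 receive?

27.54

Developer i's FOC: ∂u_i/∂g_i = α_i − g_i = 0, so g_i* = α_i.
NE contributions = (3.5, 1.8, 3.3, 3.8, 3.8); G = 16.2.
u_2 = α_2·G − ½·(g_2)² = 1.8·16.2 − ½·1.8² = 27.54.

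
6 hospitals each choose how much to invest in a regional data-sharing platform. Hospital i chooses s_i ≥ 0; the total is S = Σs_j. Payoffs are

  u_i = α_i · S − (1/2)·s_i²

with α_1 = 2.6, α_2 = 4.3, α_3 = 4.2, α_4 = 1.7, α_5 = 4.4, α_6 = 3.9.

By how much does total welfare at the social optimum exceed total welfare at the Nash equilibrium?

930.595

Hospital i's FOC: ∂u_i/∂s_i = α_i − s_i = 0, so s_i* = α_i.
NE contributions = (2.6, 4.3, 4.2, 1.7, 4.4, 3.9); S = 21.1.
W^NE = (Σα)·S − ½Σα_i² = 21.1² − ½·80.35 = 405.035.
Planner sets s_i = Σα_j = 21.1 for every i, so S^SO = 6·21.1 = 126.6.
W^SO = (Σα)·S^SO − ½·6·(Σα)² = (6/2)·21.1² = 1335.63.
Deadweight loss = W^SO − W^NE = 930.595.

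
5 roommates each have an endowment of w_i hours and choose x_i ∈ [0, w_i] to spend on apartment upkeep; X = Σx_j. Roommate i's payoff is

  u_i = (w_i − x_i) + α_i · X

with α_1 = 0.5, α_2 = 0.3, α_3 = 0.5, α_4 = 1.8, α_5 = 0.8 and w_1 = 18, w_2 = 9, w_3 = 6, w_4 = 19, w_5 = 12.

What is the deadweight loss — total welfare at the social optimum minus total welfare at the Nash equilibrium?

∂u_i/∂x_i = α_i − 1, so roommate i contributes w_i if α_i > 1, else 0.
α_i > 1 for i ∈ {4}; NE contributions (0, 0, 0, 19, 0), X = 19.
W^NE = Σw_i − X^NE + (Σα_i)·X^NE = 64 + 2.9·19 = 119.1.
Planner: ∂(Σu_j)/∂x_i = Σα_j − 1 = 2.9 > 0, so everyone contributes w_i; X^SO = 64, W^SO = 64 + 2.9·64 = 249.6.
Deadweight loss = 130.5.

130.5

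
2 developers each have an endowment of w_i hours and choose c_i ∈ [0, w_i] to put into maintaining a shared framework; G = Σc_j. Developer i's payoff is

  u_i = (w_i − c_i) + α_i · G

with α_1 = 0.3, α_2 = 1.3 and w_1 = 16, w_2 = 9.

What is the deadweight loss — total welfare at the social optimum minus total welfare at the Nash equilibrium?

9.6

∂u_i/∂c_i = α_i − 1, so developer i contributes w_i if α_i > 1, else 0.
α_i > 1 for i ∈ {2}; NE contributions (0, 9), G = 9.
W^NE = Σw_i − G^NE + (Σα_i)·G^NE = 25 + 0.6·9 = 30.4.
Planner: ∂(Σu_j)/∂c_i = Σα_j − 1 = 0.6 > 0, so everyone contributes w_i; G^SO = 25, W^SO = 25 + 0.6·25 = 40.
Deadweight loss = 9.6.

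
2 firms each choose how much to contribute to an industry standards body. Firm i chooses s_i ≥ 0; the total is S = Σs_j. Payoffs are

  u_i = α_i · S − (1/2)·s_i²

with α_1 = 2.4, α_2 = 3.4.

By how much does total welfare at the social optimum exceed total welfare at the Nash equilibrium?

Firm i's FOC: ∂u_i/∂s_i = α_i − s_i = 0, so s_i* = α_i.
NE contributions = (2.4, 3.4); S = 5.8.
W^NE = (Σα)·S − ½Σα_i² = 5.8² − ½·17.32 = 24.98.
Planner sets s_i = Σα_j = 5.8 for every i, so S^SO = 2·5.8 = 11.6.
W^SO = (Σα)·S^SO − ½·2·(Σα)² = (2/2)·5.8² = 33.64.
Deadweight loss = W^SO − W^NE = 8.66.

8.66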